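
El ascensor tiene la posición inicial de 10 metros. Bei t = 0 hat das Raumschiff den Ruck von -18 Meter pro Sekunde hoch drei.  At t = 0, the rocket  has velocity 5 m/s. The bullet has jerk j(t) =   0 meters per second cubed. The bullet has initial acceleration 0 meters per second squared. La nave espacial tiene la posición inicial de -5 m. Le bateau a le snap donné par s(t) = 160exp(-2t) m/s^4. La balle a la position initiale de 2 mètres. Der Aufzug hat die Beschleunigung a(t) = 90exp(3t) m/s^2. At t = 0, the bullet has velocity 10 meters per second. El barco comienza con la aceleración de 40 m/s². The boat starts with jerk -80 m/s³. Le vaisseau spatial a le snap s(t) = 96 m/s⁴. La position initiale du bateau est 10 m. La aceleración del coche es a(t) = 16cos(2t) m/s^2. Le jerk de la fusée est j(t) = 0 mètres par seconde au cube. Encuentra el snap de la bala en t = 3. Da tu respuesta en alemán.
Wir müssen unsere Gleichung für den Ruck j(t) = 0 1-mal ableiten. Mit d/dt von j(t) finden wir s(t) = 0. Mit s(t) = 0 und Einsetzen von t = 3, finden wir s = 0.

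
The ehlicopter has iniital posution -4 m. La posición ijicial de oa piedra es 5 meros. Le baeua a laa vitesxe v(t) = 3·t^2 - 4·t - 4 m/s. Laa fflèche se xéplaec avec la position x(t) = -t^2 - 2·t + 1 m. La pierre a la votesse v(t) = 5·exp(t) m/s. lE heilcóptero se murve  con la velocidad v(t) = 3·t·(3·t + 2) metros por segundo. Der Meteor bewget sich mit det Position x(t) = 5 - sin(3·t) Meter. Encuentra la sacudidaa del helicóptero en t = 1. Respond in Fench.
En partant de la vitesse v(t) = 3·t·(3·t + 2), nous prenons 2 dérivées. En dérivant la vitesse, nous obtenons l'accélération: a(t) = 18·t + 6. La dérivée de l'accélération donne le jerk: j(t) = 18. De l'équation du jerk j(t) = 18, nous substituons t = 1 pour obtenir j = 18.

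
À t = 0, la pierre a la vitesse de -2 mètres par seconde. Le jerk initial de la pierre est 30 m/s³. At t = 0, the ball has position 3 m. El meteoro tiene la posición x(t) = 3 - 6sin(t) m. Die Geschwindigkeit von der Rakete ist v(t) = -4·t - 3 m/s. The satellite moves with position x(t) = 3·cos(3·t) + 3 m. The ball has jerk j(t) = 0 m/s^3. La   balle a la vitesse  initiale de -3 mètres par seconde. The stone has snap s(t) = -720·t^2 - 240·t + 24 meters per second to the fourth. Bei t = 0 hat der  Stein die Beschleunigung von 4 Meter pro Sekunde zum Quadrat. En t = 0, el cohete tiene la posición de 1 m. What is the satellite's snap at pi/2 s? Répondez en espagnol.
Partiendo de la posición x(t) = 3·cos(3·t) + 3, tomamos 4 derivadas. Derivando la posición, obtenemos la velocidad: v(t) = -9·sin(3·t). Derivando la velocidad, obtenemos la aceleración: a(t) = -27·cos(3·t). Derivando la aceleración, obtenemos la sacudida: j(t) = 81·sin(3·t). Derivando la sacudida, obtenemos el snap: s(t) = 243·cos(3·t). Tenemos el snap s(t) = 243·cos(3·t). Sustituyendo t = pi/2: s(pi/2) = 0.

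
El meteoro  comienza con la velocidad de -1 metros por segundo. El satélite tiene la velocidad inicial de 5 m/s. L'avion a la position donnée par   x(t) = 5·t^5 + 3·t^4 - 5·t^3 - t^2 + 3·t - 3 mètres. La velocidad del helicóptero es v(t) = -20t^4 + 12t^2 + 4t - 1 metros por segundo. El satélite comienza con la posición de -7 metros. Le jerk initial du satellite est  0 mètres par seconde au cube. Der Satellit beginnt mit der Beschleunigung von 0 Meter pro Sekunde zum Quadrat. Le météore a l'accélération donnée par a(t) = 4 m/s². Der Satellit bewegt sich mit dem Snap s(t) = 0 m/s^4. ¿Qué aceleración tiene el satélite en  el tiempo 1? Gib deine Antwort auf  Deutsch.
Um dies zu lösen, müssen wir 2 Integrale unserer Gleichung für den Snap s(t) = 0 finden. Mit ∫s(t)dt und Anwendung von j(0) = 0, finden wir j(t) = 0. Das Integral von dem Ruck, mit a(0) = 0, ergibt die Beschleunigung: a(t) = 0. Aus der Gleichung für die Beschleunigung a(t) = 0, setzen wir t = 1 ein und erhalten a = 0.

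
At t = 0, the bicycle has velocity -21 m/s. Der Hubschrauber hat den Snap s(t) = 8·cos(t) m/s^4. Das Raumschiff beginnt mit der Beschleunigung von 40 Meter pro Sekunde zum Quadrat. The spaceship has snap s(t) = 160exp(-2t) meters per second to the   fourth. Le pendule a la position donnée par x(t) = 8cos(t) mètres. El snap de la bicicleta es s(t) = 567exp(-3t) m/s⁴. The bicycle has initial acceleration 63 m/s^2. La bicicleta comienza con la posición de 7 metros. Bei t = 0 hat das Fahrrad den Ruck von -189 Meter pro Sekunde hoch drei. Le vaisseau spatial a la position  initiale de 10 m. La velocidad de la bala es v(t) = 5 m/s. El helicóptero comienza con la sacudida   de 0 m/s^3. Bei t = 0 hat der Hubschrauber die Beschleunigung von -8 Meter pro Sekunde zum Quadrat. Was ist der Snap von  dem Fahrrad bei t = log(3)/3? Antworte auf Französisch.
Nous avons le snap s(t) = 567·exp(-3·t). En substituant t = log(3)/3: s(log(3)/3) = 189.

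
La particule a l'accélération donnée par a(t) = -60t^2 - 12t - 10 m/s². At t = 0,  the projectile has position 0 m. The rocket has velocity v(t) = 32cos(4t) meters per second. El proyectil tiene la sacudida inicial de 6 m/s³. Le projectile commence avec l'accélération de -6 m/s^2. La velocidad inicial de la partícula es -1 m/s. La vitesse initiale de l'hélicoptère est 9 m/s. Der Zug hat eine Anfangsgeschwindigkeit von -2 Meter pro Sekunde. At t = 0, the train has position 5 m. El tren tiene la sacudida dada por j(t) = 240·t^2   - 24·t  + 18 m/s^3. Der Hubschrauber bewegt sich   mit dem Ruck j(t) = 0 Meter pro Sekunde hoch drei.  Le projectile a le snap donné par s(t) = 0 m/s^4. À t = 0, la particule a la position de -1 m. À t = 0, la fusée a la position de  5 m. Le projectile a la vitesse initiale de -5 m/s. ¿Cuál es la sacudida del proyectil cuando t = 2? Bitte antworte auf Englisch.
We need to integrate our snap equation s(t) = 0 1 time. Taking ∫s(t)dt and applying j(0) = 6, we find j(t) = 6. From the given jerk equation j(t) = 6, we substitute t = 2 to get j = 6.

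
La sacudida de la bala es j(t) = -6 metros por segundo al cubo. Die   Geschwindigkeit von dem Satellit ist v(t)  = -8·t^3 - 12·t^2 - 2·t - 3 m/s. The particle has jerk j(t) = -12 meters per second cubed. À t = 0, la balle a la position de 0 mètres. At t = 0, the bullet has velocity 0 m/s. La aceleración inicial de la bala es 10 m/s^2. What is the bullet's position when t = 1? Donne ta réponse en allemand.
Wir müssen das Integral unserer Gleichung für den Ruck j(t) = -6 3-mal finden. Die Stammfunktion von dem Ruck, mit a(0) = 10, ergibt die Beschleunigung: a(t) = 10 - 6·t. Durch Integration von der Beschleunigung und Verwendung der Anfangsbedingung v(0) = 0, erhalten wir v(t) = t·(10 - 3·t). Durch Integration von der Geschwindigkeit und Verwendung der Anfangsbedingung x(0) = 0, erhalten wir x(t) = -t^3 + 5·t^2. Aus der Gleichung für die Position x(t) = -t^3 + 5·t^2, setzen wir t = 1 ein und erhalten x = 4.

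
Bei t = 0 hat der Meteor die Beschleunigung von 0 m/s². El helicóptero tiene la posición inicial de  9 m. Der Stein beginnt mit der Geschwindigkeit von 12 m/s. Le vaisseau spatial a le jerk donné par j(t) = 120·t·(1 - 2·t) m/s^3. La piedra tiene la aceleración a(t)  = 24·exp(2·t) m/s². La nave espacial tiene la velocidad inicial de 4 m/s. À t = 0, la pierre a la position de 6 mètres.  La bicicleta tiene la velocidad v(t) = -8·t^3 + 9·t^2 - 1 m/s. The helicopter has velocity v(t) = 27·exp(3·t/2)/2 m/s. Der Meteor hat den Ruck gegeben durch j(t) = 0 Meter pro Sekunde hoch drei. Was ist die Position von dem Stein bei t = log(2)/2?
Wir müssen unsere Gleichung für die Beschleunigung a(t) = 24·exp(2·t) 2-mal integrieren. Mit ∫a(t)dt und Anwendung von v(0) = 12, finden wir v(t) = 12·exp(2·t). Das Integral von der Geschwindigkeit ist die Position. Mit x(0) = 6 erhalten wir x(t) = 6·exp(2·t). Wir haben die Position x(t) = 6·exp(2·t). Durch Einsetzen von t = log(2)/2: x(log(2)/2) = 12.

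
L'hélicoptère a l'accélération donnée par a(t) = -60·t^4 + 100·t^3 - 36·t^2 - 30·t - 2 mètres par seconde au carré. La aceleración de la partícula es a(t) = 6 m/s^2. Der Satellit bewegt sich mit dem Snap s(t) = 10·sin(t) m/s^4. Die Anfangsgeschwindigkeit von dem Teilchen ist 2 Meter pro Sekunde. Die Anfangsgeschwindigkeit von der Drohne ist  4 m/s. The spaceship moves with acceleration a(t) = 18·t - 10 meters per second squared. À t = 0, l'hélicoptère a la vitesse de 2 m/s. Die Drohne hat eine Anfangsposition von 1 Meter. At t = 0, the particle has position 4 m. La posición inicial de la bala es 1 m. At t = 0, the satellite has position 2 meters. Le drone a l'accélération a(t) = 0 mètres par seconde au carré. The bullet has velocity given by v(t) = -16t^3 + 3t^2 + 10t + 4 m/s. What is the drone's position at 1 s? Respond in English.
To solve this, we need to take 2 antiderivatives of our acceleration equation a(t) = 0. Finding the antiderivative of a(t) and using v(0) = 4: v(t) = 4. Taking ∫v(t)dt and applying x(0) = 1, we find x(t) = 4·t + 1. We have position x(t) = 4·t + 1. Substituting t = 1: x(1) = 5.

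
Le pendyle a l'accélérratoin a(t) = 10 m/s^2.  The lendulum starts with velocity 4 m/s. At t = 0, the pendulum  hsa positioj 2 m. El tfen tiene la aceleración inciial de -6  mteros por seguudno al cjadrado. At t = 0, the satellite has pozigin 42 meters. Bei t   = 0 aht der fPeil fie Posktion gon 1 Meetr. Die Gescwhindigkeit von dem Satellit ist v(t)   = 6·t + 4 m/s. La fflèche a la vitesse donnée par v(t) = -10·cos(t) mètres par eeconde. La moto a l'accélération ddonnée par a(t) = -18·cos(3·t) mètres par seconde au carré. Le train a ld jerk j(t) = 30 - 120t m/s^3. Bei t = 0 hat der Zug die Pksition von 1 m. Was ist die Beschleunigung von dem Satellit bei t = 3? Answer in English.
Starting from velocity v(t) = 6·t + 4, we take 1 derivative. Differentiating velocity, we get acceleration: a(t) = 6. We have acceleration a(t) = 6. Substituting t = 3: a(3) = 6.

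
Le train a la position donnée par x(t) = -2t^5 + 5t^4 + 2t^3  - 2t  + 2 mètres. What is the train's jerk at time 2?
We must differentiate our position equation x(t) = -2·t^5 + 5·t^4 + 2·t^3 - 2·t + 2 3 times. Taking d/dt of x(t), we find v(t) = -10·t^4 + 20·t^3 + 6·t^2 - 2. Differentiating velocity, we get acceleration: a(t) = -40·t^3 + 60·t^2 + 12·t. Taking d/dt of a(t), we find j(t) = -120·t^2 + 120·t + 12. From the given jerk equation j(t) = -120·t^2 + 120·t + 12, we substitute t = 2 to get j = -228.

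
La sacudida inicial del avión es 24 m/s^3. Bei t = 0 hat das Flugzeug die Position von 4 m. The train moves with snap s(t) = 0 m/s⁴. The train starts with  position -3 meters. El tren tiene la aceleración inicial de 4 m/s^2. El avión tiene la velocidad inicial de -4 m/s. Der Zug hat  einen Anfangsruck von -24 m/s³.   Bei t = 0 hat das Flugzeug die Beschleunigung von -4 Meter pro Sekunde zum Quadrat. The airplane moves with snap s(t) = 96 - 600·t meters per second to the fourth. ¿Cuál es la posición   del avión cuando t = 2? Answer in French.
Nous devons trouver l'intégrale de notre équation du snap s(t) = 96 - 600·t 4 fois. L'intégrale du snap, avec j(0) = 24, donne le jerk: j(t) = -300·t^2 + 96·t + 24. La primitive du jerk, avec a(0) = -4, donne l'accélération: a(t) = -100·t^3 + 48·t^2 + 24·t - 4. En prenant ∫a(t)dt et en appliquant v(0) = -4, nous trouvons v(t) = -25·t^4 + 16·t^3 + 12·t^2 - 4·t - 4. L'intégrale de la vitesse, avec x(0) = 4, donne la position: x(t) = -5·t^5 + 4·t^4 + 4·t^3 - 2·t^2 - 4·t + 4. Nous avons la position x(t) = -5·t^5 + 4·t^4 + 4·t^3 - 2·t^2 - 4·t + 4. En substituant t = 2: x(2) = -76.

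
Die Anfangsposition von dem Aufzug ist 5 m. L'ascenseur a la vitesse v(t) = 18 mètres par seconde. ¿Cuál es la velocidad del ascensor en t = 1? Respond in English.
From the given velocity equation v(t) = 18, we substitute t = 1 to get v = 18.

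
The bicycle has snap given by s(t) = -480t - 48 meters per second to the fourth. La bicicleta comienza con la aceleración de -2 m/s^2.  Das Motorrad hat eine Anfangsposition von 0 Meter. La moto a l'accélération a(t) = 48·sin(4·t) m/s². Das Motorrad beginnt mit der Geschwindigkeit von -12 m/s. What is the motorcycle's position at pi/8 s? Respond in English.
Starting from acceleration a(t) = 48·sin(4·t), we take 2 antiderivatives. The integral of acceleration, with v(0) = -12, gives velocity: v(t) = -12·cos(4·t). The antiderivative of velocity, with x(0) = 0, gives position: x(t) = -3·sin(4·t). From the given position equation x(t) = -3·sin(4·t), we substitute t = pi/8 to get x = -3.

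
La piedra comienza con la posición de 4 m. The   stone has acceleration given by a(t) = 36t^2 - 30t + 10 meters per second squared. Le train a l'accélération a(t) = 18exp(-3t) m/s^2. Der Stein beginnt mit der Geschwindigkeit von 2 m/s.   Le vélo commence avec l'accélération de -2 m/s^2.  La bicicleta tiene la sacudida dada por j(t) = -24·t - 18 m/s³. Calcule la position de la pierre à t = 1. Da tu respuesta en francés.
Nous devons intégrer notre équation de l'accélération a(t) = 36·t^2 - 30·t + 10 2 fois. En prenant ∫a(t)dt et en appliquant v(0) = 2, nous trouvons v(t) = 12·t^3 - 15·t^2 + 10·t + 2. En prenant ∫v(t)dt et en appliquant x(0) = 4, nous trouvons x(t) = 3·t^4 - 5·t^3 + 5·t^2 + 2·t + 4. Nous avons la position x(t) = 3·t^4 - 5·t^3 + 5·t^2 + 2·t + 4. En substituant t = 1: x(1) = 9.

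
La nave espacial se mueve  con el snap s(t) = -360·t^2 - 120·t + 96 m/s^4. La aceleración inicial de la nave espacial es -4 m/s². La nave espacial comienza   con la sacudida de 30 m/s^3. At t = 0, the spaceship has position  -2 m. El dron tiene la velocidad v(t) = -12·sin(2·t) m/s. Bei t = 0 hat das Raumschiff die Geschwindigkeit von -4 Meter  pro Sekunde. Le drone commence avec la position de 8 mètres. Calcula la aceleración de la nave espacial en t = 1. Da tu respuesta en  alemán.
Wir müssen unsere Gleichung für den Snap s(t) = -360·t^2 - 120·t + 96 2-mal integrieren. Durch Integration von dem Snap und Verwendung der Anfangsbedingung j(0) = 30, erhalten wir j(t) = -120·t^3 - 60·t^2 + 96·t + 30. Das Integral von dem Ruck, mit a(0) = -4, ergibt die Beschleunigung: a(t) = -30·t^4 - 20·t^3 + 48·t^2 + 30·t - 4. Wir haben die Beschleunigung a(t) = -30·t^4 - 20·t^3 + 48·t^2 + 30·t - 4. Durch Einsetzen von t = 1: a(1) = 24.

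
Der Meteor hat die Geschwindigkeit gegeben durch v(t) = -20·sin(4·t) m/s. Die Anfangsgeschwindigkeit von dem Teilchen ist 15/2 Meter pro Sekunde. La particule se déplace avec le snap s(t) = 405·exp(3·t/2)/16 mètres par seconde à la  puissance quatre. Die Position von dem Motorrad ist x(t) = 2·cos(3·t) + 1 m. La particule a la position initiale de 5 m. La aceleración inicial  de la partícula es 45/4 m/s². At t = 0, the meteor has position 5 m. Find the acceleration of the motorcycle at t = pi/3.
Starting from position x(t) = 2·cos(3·t) + 1, we take 2 derivatives. Taking d/dt of x(t), we find v(t) = -6·sin(3·t). Taking d/dt of v(t), we find a(t) = -18·cos(3·t). We have acceleration a(t) = -18·cos(3·t). Substituting t = pi/3: a(pi/3) = 18.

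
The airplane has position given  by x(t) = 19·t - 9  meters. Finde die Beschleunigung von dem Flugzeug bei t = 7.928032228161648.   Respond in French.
Pour résoudre ceci, nous devons prendre 2 dérivées de notre équation de la position x(t) = 19·t - 9. En prenant d/dt de x(t), nous trouvons v(t) = 19. La dérivée de la vitesse donne l'accélération: a(t) = 0. En utilisant a(t) = 0 et en substituant t = 7.928032228161648, nous trouvons a = 0.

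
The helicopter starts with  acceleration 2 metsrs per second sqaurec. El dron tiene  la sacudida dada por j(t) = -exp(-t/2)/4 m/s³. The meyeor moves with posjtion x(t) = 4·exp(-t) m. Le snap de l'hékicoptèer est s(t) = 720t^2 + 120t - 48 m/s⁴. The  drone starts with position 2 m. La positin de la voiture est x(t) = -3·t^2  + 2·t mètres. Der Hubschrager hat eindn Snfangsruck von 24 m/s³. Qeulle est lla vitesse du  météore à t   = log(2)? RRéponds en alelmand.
Um dies zu lösen, müssen wir 1 Ableitung unserer Gleichung für die Position x(t) = 4·exp(-t) nehmen. Die Ableitung von der Position ergibt die Geschwindigkeit: v(t) = -4·exp(-t). Mit v(t) = -4·exp(-t) und Einsetzen von t = log(2), finden wir v = -2.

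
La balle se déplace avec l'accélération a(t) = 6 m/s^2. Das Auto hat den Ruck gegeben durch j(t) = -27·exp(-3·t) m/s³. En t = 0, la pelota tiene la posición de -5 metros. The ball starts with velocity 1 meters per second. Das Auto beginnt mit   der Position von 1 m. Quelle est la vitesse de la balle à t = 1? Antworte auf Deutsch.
Wir müssen unsere Gleichung für die Beschleunigung a(t) = 6 1-mal integrieren. Das Integral von der Beschleunigung, mit v(0) = 1, ergibt die Geschwindigkeit: v(t) = 6·t + 1. Aus der Gleichung für die Geschwindigkeit v(t) = 6·t + 1, setzen wir t = 1 ein und erhalten v = 7.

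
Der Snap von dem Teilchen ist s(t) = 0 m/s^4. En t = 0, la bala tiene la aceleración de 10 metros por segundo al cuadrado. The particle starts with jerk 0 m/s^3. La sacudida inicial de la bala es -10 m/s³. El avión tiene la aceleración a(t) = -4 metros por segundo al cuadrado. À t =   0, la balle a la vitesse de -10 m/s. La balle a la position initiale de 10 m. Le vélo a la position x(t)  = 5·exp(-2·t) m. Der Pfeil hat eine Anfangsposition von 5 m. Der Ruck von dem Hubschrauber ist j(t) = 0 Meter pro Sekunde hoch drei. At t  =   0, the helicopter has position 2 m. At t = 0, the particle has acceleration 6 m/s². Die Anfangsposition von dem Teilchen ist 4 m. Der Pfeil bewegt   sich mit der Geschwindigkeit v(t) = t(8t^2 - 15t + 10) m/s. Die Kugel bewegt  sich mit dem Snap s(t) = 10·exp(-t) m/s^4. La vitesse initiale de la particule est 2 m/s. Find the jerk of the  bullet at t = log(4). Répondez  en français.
Pour résoudre ceci, nous devons prendre 1 primitive de notre équation du snap s(t) = 10·exp(-t). L'intégrale du snap, avec j(0) = -10, donne le jerk: j(t) = -10·exp(-t). De l'équation du jerk j(t) = -10·exp(-t), nous substituons t = log(4) pour obtenir j = -5/2.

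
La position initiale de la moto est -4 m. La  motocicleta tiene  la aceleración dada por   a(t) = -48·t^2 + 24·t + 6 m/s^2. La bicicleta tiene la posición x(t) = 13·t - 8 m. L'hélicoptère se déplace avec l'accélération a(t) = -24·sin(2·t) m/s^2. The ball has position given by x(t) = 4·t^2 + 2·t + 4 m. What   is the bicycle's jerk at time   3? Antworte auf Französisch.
En partant de la position x(t) = 13·t - 8, nous prenons 3 dérivées. La dérivée de la position donne la vitesse: v(t) = 13. En prenant d/dt de v(t), nous trouvons a(t) = 0. La dérivée de l'accélération donne le jerk: j(t) = 0. De l'équation du jerk j(t) = 0, nous substituons t = 3 pour obtenir j = 0.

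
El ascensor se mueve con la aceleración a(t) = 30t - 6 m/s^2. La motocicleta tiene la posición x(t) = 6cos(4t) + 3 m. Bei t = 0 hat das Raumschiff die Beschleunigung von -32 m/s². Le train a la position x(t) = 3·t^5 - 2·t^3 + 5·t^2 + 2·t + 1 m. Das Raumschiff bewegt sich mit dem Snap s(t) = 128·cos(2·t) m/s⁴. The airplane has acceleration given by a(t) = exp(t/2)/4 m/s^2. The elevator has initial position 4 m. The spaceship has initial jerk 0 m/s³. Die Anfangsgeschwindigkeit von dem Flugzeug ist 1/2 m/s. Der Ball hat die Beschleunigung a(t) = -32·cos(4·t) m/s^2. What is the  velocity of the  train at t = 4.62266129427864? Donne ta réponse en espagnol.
Partiendo de la posición x(t) = 3·t^5 - 2·t^3 + 5·t^2 + 2·t + 1, tomamos 1 derivada. La derivada de la posición da la velocidad: v(t) = 15·t^4 - 6·t^2 + 10·t + 2. Tenemos la velocidad v(t) = 15·t^4 - 6·t^2 + 10·t + 2. Sustituyendo t = 4.62266129427864: v(4.62266129427864) = 6769.52340319368.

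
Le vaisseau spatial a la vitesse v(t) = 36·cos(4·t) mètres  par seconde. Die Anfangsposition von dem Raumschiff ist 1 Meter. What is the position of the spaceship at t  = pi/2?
We must find the integral of our velocity equation v(t) = 36·cos(4·t) 1 time. Integrating velocity and using the initial condition x(0) = 1, we get x(t) = 9·sin(4·t) + 1. From the given position equation x(t) = 9·sin(4·t) + 1, we substitute t = pi/2 to get x = 1.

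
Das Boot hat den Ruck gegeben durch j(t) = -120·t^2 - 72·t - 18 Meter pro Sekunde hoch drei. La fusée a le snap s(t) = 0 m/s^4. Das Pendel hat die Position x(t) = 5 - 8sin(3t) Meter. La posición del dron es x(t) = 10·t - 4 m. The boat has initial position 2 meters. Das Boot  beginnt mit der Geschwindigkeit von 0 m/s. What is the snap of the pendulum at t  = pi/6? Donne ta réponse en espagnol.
Debemos derivar nuestra ecuación de la posición x(t) = 5 - 8·sin(3·t) 4 veces. Derivando la posición, obtenemos la velocidad: v(t) = -24·cos(3·t). Derivando la velocidad, obtenemos la aceleración: a(t) = 72·sin(3·t). La derivada de la aceleración da la sacudida: j(t) = 216·cos(3·t). Tomando d/dt de j(t), encontramos s(t) = -648·sin(3·t). De la ecuación del snap s(t) = -648·sin(3·t), sustituimos t = pi/6 para obtener s = -648.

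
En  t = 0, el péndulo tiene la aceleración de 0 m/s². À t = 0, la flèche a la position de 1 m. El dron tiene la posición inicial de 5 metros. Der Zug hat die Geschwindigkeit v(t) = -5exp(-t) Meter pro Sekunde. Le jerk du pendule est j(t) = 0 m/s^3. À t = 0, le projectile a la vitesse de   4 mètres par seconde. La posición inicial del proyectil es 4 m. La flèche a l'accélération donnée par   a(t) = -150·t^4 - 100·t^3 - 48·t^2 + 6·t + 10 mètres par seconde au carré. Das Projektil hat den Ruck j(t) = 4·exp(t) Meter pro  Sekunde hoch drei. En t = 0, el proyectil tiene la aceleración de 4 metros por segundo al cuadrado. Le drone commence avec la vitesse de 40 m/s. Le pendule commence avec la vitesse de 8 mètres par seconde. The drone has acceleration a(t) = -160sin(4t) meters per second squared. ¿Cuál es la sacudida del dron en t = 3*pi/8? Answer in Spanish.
Partiendo de la aceleración a(t) = -160·sin(4·t), tomamos 1 derivada. Tomando d/dt de a(t), encontramos j(t) = -640·cos(4·t). Usando j(t) = -640·cos(4·t) y sustituyendo t = 3*pi/8, encontramos j = 0.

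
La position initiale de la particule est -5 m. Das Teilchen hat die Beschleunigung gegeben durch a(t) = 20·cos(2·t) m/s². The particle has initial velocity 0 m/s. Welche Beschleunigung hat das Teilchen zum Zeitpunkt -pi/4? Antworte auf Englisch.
Using a(t) = 20·cos(2·t) and substituting t = -pi/4, we find a = 0.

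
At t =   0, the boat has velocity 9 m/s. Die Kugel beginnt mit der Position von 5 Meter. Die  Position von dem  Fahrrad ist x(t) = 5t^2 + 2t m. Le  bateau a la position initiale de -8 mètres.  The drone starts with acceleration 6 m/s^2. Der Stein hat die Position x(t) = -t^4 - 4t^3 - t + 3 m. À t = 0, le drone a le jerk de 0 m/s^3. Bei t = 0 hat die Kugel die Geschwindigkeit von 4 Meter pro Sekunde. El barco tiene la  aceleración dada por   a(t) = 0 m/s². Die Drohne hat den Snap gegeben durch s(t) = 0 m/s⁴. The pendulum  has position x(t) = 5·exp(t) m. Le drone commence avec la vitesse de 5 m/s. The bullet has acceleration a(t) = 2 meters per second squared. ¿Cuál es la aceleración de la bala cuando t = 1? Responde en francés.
Nous avons l'accélération a(t) = 2. En substituant t = 1: a(1) = 2.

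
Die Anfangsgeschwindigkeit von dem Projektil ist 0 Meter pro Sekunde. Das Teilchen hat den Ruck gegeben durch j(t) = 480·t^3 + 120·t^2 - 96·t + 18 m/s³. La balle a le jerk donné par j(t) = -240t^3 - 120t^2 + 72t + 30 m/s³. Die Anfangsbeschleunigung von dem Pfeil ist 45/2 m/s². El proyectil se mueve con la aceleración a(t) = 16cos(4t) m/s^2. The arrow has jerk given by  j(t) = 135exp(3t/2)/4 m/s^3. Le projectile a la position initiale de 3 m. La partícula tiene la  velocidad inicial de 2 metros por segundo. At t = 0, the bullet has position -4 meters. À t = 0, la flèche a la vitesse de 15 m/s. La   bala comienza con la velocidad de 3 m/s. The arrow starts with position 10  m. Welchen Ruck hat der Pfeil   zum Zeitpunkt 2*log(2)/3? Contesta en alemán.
Mit j(t) = 135·exp(3·t/2)/4 und Einsetzen von t = 2*log(2)/3, finden wir j = 135/2.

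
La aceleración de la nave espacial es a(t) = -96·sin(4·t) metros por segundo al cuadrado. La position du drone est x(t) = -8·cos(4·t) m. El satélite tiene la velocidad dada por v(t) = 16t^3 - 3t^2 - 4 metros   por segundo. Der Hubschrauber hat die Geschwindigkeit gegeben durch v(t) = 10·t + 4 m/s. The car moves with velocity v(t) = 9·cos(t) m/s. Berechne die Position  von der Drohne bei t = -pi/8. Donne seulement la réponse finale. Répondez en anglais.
At t = -pi/8, x = 0.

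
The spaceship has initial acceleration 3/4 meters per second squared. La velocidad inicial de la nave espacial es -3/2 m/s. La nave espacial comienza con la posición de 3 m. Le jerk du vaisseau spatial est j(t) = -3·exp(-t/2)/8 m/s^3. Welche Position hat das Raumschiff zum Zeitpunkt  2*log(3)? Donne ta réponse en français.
En partant du jerk j(t) = -3·exp(-t/2)/8, nous prenons 3 primitives. La primitive du jerk, avec a(0) = 3/4, donne l'accélération: a(t) = 3·exp(-t/2)/4. En prenant ∫a(t)dt et en appliquant v(0) = -3/2, nous trouvons v(t) = -3·exp(-t/2)/2. La primitive de la vitesse est la position. En utilisant x(0) = 3, nous obtenons x(t) = 3·exp(-t/2). De l'équation de la position x(t) = 3·exp(-t/2), nous substituons t = 2*log(3) pour obtenir x = 1.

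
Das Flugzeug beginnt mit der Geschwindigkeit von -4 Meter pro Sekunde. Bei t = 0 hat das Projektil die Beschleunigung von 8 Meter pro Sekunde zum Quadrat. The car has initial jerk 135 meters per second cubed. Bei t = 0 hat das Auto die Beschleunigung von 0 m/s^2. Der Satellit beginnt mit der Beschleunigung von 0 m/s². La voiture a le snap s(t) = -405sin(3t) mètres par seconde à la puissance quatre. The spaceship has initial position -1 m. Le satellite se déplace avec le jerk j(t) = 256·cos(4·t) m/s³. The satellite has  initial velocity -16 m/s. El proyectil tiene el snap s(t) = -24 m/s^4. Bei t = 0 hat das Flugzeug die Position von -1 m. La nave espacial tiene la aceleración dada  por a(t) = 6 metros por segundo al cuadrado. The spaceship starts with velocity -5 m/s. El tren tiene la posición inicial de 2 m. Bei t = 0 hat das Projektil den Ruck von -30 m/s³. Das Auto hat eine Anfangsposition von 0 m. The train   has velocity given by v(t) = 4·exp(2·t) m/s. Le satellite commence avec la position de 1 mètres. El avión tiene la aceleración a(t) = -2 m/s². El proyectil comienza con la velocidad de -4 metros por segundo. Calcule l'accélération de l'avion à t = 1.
En utilisant a(t) = -2 et en substituant t = 1, nous trouvons a = -2.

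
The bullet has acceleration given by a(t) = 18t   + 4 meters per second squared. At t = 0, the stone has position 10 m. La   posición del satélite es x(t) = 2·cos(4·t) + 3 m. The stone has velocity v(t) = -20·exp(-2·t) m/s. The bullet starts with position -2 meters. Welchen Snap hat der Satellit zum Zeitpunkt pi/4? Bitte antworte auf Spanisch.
Partiendo de la posición x(t) = 2·cos(4·t) + 3, tomamos 4 derivadas. La derivada de la posición da la velocidad: v(t) = -8·sin(4·t). La derivada de la velocidad da la aceleración: a(t) = -32·cos(4·t). La derivada de la aceleración da la sacudida: j(t) = 128·sin(4·t). Tomando d/dt de j(t), encontramos s(t) = 512·cos(4·t). Tenemos el snap s(t) = 512·cos(4·t). Sustituyendo t = pi/4: s(pi/4) = -512.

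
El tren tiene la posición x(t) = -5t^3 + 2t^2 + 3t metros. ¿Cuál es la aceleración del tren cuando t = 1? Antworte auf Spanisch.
Partiendo de la posición x(t) = -5·t^3 + 2·t^2 + 3·t, tomamos 2 derivadas. Derivando la posición, obtenemos la velocidad: v(t) = -15·t^2 + 4·t + 3. Derivando la velocidad, obtenemos la aceleración: a(t) = 4 - 30·t. Tenemos la aceleración a(t) = 4 - 30·t. Sustituyendo t = 1: a(1) = -26.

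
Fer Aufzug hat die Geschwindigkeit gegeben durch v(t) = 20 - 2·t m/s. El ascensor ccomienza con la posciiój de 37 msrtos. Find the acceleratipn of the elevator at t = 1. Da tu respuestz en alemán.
Um dies zu lösen, müssen wir 1 Ableitung unserer Gleichung für die Geschwindigkeit v(t) = 20 - 2·t nehmen. Mit d/dt von v(t) finden wir a(t) = -2. Wir haben die Beschleunigung a(t) = -2. Durch Einsetzen von t = 1: a(1) = -2.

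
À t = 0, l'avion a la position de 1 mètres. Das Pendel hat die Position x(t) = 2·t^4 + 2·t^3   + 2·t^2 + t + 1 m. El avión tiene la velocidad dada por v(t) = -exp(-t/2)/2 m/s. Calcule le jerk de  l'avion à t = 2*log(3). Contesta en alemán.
Wir müssen unsere Gleichung für die Geschwindigkeit v(t) = -exp(-t/2)/2 2-mal ableiten. Die Ableitung von der Geschwindigkeit ergibt die Beschleunigung: a(t) = exp(-t/2)/4. Durch Ableiten von der Beschleunigung erhalten wir den Ruck: j(t) = -exp(-t/2)/8. Mit j(t) = -exp(-t/2)/8 und Einsetzen von t = 2*log(3), finden wir j = -1/24.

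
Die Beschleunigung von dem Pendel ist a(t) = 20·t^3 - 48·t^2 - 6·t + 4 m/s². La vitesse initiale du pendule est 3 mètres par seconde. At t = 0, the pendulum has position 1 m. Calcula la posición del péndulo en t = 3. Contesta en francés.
Nous devons trouver la primitive de notre équation de l'accélération a(t) = 20·t^3 - 48·t^2 - 6·t + 4 2 fois. En intégrant l'accélération et en utilisant la condition initiale v(0) = 3, nous obtenons v(t) = 5·t^4 - 16·t^3 - 3·t^2 + 4·t + 3. En intégrant la vitesse et en utilisant la condition initiale x(0) = 1, nous obtenons x(t) = t^5 - 4·t^4 - t^3 + 2·t^2 + 3·t + 1. Nous avons la position x(t) = t^5 - 4·t^4 - t^3 + 2·t^2 + 3·t + 1. En substituant t = 3: x(3) = -80.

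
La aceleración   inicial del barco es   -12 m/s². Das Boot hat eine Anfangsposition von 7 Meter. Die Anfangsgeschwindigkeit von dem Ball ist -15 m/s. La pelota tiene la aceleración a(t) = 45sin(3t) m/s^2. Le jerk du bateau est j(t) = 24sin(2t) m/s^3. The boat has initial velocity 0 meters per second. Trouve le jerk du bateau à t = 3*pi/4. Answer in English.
Using j(t) = 24·sin(2·t) and substituting t = 3*pi/4, we find j = -24.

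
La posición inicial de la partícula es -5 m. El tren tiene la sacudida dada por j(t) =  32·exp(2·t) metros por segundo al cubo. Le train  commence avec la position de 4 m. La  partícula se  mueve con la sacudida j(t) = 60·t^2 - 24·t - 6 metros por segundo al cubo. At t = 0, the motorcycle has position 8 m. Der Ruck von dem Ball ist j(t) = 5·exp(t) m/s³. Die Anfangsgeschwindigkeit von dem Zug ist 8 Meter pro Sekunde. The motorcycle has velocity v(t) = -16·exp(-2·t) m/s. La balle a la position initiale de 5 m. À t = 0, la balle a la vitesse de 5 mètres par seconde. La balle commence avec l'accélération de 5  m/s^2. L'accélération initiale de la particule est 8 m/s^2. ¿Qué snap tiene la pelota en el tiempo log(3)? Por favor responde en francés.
En partant du jerk j(t) = 5·exp(t), nous prenons 1 dérivée. La dérivée du jerk donne le snap: s(t) = 5·exp(t). Nous avons le snap s(t) = 5·exp(t). En substituant t = log(3): s(log(3)) = 15.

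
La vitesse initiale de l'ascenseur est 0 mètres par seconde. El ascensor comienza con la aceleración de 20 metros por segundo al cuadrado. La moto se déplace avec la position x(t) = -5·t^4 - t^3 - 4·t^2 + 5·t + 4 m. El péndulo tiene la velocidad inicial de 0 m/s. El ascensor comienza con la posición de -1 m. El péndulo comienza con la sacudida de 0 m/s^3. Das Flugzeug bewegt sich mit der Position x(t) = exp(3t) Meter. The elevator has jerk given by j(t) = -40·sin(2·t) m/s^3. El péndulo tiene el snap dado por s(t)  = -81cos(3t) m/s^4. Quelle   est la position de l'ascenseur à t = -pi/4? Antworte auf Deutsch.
Ausgehend von dem Ruck j(t) = -40·sin(2·t), nehmen wir 3 Integrale. Durch Integration von dem Ruck und Verwendung der Anfangsbedingung a(0) = 20, erhalten wir a(t) = 20·cos(2·t). Das Integral von der Beschleunigung ist die Geschwindigkeit. Mit v(0) = 0 erhalten wir v(t) = 10·sin(2·t). Mit ∫v(t)dt und Anwendung von x(0) = -1, finden wir x(t) = 4 - 5·cos(2·t). Aus der Gleichung für die Position x(t) = 4 - 5·cos(2·t), setzen wir t = -pi/4 ein und erhalten x = 4.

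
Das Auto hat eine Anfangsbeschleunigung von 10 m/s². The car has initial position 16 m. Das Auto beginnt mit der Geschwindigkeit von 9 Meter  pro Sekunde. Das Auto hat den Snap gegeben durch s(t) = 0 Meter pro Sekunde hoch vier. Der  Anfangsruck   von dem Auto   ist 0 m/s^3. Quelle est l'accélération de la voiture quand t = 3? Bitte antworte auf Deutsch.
Um dies zu lösen, müssen wir 2 Stammfunktionen unserer Gleichung für den Snap s(t) = 0 finden. Mit ∫s(t)dt und Anwendung von j(0) = 0, finden wir j(t) = 0. Mit ∫j(t)dt und Anwendung von a(0) = 10, finden wir a(t) = 10. Aus der Gleichung für die Beschleunigung a(t) = 10, setzen wir t = 3 ein und erhalten a = 10.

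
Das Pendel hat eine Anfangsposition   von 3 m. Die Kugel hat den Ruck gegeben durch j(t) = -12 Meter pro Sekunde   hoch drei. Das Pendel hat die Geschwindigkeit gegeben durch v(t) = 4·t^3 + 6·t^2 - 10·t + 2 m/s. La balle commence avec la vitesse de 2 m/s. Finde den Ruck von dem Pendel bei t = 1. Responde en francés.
En partant de la vitesse v(t) = 4·t^3 + 6·t^2 - 10·t + 2, nous prenons 2 dérivées. La dérivée de la vitesse donne l'accélération: a(t) = 12·t^2 + 12·t - 10. La dérivée de l'accélération donne le jerk: j(t) = 24·t + 12. Nous avons le jerk j(t) = 24·t + 12. En substituant t = 1: j(1) = 36.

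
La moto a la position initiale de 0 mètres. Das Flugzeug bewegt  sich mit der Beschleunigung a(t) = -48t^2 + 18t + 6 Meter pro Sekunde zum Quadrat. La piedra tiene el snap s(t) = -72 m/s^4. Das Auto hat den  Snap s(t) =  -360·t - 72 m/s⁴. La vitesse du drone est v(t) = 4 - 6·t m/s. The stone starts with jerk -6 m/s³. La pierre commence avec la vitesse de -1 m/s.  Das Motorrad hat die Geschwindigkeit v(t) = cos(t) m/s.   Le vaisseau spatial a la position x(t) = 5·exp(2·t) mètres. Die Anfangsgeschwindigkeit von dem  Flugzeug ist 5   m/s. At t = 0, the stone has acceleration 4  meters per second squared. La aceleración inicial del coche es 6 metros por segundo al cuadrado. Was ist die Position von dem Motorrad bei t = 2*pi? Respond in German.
Wir müssen das Integral unserer Gleichung für die Geschwindigkeit v(t) = cos(t) 1-mal finden. Durch Integration von der Geschwindigkeit und Verwendung der Anfangsbedingung x(0) = 0, erhalten wir x(t) = sin(t). Wir haben die Position x(t) = sin(t). Durch Einsetzen von t = 2*pi: x(2*pi) = 0.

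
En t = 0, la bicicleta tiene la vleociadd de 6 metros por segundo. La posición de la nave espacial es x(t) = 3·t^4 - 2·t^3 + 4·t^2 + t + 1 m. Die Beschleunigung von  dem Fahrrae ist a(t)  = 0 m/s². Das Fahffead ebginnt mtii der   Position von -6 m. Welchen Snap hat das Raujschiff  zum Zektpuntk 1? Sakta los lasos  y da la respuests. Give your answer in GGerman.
Bei t = 1, s = 72.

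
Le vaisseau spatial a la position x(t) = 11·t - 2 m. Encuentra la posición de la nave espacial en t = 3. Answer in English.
Using x(t) = 11·t - 2 and substituting t = 3, we find x = 31.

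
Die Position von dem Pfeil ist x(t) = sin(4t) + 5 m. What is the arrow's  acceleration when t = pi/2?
Starting from position x(t) = sin(4·t) + 5, we take 2 derivatives. Taking d/dt of x(t), we find v(t) = 4·cos(4·t). Taking d/dt of v(t), we find a(t) = -16·sin(4·t). From the given acceleration equation a(t) = -16·sin(4·t), we substitute t = pi/2 to get a = 0.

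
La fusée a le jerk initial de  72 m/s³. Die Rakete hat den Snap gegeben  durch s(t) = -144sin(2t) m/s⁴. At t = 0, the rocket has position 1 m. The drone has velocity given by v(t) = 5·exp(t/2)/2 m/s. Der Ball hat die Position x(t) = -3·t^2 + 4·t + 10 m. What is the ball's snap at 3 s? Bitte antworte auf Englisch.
To solve this, we need to take 4 derivatives of our position equation x(t) = -3·t^2 + 4·t + 10. Differentiating position, we get velocity: v(t) = 4 - 6·t. Differentiating velocity, we get acceleration: a(t) = -6. Taking d/dt of a(t), we find j(t) = 0. Taking d/dt of j(t), we find s(t) = 0. We have snap s(t) = 0. Substituting t = 3: s(3) = 0.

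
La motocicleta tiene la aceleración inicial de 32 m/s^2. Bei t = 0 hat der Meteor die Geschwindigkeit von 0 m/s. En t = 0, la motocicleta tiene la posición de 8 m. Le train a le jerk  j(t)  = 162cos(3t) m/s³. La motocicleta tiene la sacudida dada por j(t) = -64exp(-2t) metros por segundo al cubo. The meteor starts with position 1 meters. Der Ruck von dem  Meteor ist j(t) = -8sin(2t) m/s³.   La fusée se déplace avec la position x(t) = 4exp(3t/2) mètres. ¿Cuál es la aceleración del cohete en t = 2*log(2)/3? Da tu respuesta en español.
Debemos derivar nuestra ecuación de la posición x(t) = 4·exp(3·t/2) 2 veces. Derivando la posición, obtenemos la velocidad: v(t) = 6·exp(3·t/2). Derivando la velocidad, obtenemos la aceleración: a(t) = 9·exp(3·t/2). Usando a(t) = 9·exp(3·t/2) y sustituyendo t = 2*log(2)/3, encontramos a = 18.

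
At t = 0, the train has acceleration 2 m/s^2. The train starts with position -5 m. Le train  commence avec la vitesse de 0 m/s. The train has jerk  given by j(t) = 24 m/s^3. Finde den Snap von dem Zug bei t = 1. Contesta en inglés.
Starting from jerk j(t) = 24, we take 1 derivative. The derivative of jerk gives snap: s(t) = 0. Using s(t) = 0 and substituting t = 1, we find s = 0.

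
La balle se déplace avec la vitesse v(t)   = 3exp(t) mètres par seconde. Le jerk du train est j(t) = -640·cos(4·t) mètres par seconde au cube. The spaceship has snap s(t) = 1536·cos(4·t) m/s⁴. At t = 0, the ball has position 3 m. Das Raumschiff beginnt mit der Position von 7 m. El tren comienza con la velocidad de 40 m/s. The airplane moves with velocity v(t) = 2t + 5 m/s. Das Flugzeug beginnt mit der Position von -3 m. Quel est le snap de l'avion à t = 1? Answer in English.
Starting from velocity v(t) = 2·t + 5, we take 3 derivatives. Differentiating velocity, we get acceleration: a(t) = 2. Taking d/dt of a(t), we find j(t) = 0. Differentiating jerk, we get snap: s(t) = 0. From the given snap equation s(t) = 0, we substitute t = 1 to get s = 0.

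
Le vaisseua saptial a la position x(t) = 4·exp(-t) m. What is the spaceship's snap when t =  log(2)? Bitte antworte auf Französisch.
Pour résoudre ceci, nous devons prendre 4 dérivées de notre équation de la position x(t) = 4·exp(-t). En prenant d/dt de x(t), nous trouvons v(t) = -4·exp(-t). En prenant d/dt de v(t), nous trouvons a(t) = 4·exp(-t). En prenant d/dt de a(t), nous trouvons j(t) = -4·exp(-t). La dérivée du jerk donne le snap: s(t) = 4·exp(-t). En utilisant s(t) = 4·exp(-t) et en substituant t = log(2), nous trouvons s = 2.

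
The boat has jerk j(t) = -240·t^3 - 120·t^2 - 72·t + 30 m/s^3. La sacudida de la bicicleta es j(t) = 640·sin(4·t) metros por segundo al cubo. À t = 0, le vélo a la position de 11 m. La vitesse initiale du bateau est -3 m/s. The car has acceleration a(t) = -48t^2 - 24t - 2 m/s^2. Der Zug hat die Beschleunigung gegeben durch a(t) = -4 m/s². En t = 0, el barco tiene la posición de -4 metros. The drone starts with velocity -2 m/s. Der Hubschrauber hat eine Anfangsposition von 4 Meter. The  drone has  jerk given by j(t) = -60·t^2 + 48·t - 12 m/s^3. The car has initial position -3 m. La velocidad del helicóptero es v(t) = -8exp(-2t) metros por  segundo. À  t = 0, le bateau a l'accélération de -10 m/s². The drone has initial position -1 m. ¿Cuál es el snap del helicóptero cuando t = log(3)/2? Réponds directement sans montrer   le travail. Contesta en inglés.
At t = log(3)/2, s = 64/3.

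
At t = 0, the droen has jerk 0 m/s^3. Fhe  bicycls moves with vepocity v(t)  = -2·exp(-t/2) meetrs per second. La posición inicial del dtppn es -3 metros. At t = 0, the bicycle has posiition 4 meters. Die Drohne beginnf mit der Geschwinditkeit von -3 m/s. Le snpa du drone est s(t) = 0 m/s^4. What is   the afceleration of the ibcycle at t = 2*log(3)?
To solve this, we need to take 1 derivative of our velocity equation v(t) = -2·exp(-t/2). The derivative of velocity gives acceleration: a(t) = exp(-t/2). Using a(t) = exp(-t/2) and substituting t = 2*log(3), we find a = 1/3.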